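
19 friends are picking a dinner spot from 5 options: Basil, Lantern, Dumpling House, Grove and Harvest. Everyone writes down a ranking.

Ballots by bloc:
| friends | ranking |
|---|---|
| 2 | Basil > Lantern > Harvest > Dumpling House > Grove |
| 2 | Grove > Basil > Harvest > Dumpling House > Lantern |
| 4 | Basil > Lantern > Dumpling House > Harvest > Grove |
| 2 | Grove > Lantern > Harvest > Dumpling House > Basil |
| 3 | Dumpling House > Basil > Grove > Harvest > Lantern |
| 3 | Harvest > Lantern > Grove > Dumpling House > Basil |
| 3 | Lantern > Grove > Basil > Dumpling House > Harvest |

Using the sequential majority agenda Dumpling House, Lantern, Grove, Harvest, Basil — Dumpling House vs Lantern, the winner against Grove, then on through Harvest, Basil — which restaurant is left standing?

Round 1: Dumpling House vs Lantern — 5–14, Lantern advances.
Round 2: Lantern vs Grove — 12–7, Lantern advances.
Round 3: Lantern vs Harvest — 11–8, Lantern advances.
Round 4: Lantern vs Basil — 8–11, Basil advances.
Basil survives the agenda.

Basil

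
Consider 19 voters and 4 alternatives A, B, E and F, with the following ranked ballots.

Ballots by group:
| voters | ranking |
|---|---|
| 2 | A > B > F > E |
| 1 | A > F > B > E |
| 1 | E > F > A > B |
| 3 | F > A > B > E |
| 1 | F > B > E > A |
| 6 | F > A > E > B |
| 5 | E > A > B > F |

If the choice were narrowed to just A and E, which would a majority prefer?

A

Ballots ranking A above E: 2 + 1 + 3 + 6 = 12.
Ballots ranking E above A: 19 − 12 = 7.
A wins the head-to-head 12–7.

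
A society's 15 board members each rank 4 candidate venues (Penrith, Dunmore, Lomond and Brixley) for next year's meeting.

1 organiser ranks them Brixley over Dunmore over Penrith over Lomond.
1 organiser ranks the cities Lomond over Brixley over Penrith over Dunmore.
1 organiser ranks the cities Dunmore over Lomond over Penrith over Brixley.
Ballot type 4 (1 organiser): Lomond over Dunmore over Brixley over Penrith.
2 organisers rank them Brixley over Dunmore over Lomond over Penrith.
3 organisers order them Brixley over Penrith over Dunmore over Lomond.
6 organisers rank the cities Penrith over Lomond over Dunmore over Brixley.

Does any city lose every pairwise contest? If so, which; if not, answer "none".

Pairwise majorities:
Penrith vs Dunmore: Penrith, 10–5.
Penrith–Lomond: Penrith 10–5.
Penrith–Brixley: Brixley 8–7.
Dunmore–Lomond: Lomond 8–7.
Dunmore–Brixley: Dunmore 8–7.
Lomond vs Brixley: Lomond preferred on 1+1+1+6 = 9 ballots; Lomond wins 9–6.
Every city wins at least one matchup (Penrith beats Dunmore; Dunmore beats Brixley; Lomond beats Dunmore; Brixley beats Penrith), so there is no Condorcet loser.

none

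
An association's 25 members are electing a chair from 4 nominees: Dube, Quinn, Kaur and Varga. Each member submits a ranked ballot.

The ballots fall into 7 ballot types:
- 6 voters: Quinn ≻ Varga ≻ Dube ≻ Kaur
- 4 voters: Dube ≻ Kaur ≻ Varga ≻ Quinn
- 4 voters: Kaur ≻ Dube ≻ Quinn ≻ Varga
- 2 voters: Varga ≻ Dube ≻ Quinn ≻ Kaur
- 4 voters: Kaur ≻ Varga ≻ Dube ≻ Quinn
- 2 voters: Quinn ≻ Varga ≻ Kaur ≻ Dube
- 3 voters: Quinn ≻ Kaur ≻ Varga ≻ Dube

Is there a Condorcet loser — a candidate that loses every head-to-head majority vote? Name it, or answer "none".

none

Head-to-head results (25 voters):
Dube vs Quinn: Dube is ranked higher on 4+4+2+4 = 14 ballots, Quinn on 11. Dube wins 14–11.
Dube vs Kaur: Dube is ranked higher on 6+4+2 = 12 ballots, Kaur on 13. Kaur wins 13–12.
Dube vs Varga: Dube preferred on 4+4 = 8 ballots; Varga wins 17–8.
Quinn vs Kaur: Quinn preferred on 6+2+2+3 = 13 ballots; Quinn wins 13–12.
Quinn vs Varga: Quinn wins 15–10.
Kaur vs Varga: Kaur wins 15–10.
Every candidate wins at least one matchup (Dube beats Quinn; Quinn beats Kaur; Kaur beats Dube; Varga beats Dube), so there is no Condorcet loser.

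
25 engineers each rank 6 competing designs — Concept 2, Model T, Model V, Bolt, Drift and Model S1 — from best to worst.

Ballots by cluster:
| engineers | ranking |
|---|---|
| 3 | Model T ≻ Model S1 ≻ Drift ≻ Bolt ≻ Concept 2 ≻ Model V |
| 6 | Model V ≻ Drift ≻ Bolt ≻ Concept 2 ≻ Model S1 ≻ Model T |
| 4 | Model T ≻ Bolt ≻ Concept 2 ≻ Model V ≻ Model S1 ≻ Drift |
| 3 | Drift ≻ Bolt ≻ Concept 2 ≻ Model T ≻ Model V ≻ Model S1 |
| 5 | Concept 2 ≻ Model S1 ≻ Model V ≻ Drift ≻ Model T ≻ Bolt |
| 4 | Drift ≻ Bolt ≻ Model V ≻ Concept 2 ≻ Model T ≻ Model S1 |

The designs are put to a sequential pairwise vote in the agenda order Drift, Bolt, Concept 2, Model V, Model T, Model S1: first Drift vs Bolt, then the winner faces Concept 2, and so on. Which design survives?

Round 1: Drift vs Bolt — 21–4, Drift advances.
Round 2: Drift vs Concept 2 — 16–9, Drift advances.
Round 3: Drift vs Model V — 10–15, Model V advances.
Round 4: Model V vs Model T — 15–10, Model V advances.
Round 5: Model V vs Model S1 — 17–8, Model V advances.
Model V survives the agenda.

Model V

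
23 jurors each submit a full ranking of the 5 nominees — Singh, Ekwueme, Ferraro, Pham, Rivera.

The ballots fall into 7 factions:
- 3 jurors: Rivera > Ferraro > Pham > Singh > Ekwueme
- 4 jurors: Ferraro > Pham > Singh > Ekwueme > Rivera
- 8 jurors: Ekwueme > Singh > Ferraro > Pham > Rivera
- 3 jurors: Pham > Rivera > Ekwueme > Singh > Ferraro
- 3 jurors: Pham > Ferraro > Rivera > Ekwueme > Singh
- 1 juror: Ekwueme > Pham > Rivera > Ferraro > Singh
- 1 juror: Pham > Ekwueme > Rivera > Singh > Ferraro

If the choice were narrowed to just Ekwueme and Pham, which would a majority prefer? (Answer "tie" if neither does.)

Pham

Ballots ranking Ekwueme above Pham: 8 + 1 = 9.
Ballots ranking Pham above Ekwueme: 23 − 9 = 14.
Pham wins the head-to-head 14–9.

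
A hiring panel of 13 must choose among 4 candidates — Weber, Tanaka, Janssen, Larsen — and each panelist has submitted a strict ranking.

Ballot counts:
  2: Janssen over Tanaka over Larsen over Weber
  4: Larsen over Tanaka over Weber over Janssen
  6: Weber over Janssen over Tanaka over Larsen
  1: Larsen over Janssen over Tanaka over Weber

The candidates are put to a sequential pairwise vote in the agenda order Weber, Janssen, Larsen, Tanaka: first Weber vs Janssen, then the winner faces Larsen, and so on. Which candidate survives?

Round 1: Weber vs Janssen — 10–3, Weber advances.
Round 2: Weber vs Larsen — 6–7, Larsen advances.
Round 3: Larsen vs Tanaka — 5–8, Tanaka advances.
Tanaka survives the agenda.

Tanaka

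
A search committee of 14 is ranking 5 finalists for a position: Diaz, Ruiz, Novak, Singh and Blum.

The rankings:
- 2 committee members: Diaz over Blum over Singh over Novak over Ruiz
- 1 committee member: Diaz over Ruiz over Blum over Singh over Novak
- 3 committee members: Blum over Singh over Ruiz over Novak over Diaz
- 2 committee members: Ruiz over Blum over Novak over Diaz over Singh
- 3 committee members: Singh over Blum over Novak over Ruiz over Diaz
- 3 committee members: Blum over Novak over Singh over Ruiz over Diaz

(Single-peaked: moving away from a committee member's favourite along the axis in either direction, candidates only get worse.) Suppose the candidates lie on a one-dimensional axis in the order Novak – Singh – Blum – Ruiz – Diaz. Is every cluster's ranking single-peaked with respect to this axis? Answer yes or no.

no

Axis positions: Novak=1, Singh=2, Blum=3, Ruiz=4, Diaz=5.
Cluster 1: ranking walks positions 5-3-2-1-4; Blum is ranked above Ruiz even though Ruiz lies between Blum and the peak Diaz on the axis — preferences dip and rise again. Not single-peaked.
Cluster 2 (peak Diaz at position 5): ranking walks positions 5-4-3-2-1, expanding outward from the peak — single-peaked.
Cluster 3 (peak Blum at position 3): ranking walks positions 3-2-4-1-5, expanding outward from the peak — single-peaked.
Cluster 4: ranking walks positions 4-3-1-5-2; Novak is ranked above Singh even though Singh lies between Novak and the peak Ruiz on the axis — preferences dip and rise again. Not single-peaked.
Cluster 5 (peak Singh at position 2): ranking walks positions 2-3-1-4-5, expanding outward from the peak — single-peaked.
Cluster 6: ranking walks positions 3-1-2-4-5; Novak is ranked above Singh even though Singh lies between Novak and the peak Blum on the axis — preferences dip and rise again. Not single-peaked.
Cluster 1 violates single-peakedness, so the profile is not single-peaked on this axis.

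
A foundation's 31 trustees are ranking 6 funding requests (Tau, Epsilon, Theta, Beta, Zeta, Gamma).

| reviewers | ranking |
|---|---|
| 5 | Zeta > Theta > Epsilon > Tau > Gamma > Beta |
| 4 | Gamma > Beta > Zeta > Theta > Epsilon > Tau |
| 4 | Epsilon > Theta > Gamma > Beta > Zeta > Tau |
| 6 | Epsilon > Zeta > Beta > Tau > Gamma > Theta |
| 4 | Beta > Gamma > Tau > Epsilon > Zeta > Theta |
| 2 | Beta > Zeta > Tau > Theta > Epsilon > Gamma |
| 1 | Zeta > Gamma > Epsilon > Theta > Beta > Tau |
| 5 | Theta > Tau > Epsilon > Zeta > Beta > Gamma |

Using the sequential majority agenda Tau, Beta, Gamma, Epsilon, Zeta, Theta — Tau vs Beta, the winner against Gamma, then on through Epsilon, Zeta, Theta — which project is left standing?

Theta

Round 1: Tau vs Beta — 10–21, Beta advances.
Round 2: Beta vs Gamma — 17–14, Beta advances.
Round 3: Beta vs Epsilon — 10–21, Epsilon advances.
Round 4: Epsilon vs Zeta — 19–12, Epsilon advances.
Round 5: Epsilon vs Theta — 15–16, Theta advances.
The agenda winner is Theta.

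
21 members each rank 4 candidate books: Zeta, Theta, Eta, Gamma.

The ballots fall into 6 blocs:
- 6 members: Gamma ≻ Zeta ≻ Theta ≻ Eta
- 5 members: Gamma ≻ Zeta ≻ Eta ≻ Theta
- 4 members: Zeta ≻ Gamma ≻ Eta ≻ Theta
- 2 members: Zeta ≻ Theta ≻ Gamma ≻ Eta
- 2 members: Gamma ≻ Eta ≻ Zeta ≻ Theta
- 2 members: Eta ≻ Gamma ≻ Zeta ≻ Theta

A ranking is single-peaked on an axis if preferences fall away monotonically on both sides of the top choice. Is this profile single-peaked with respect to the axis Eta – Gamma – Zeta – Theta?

Axis positions: Eta=1, Gamma=2, Zeta=3, Theta=4.
Bloc 1 (peak Gamma at position 2): ranking walks positions 2-3-4-1, expanding outward from the peak — single-peaked.
Bloc 2 (peak Gamma at position 2): ranking walks positions 2-3-1-4, expanding outward from the peak — single-peaked.
Bloc 3 (peak Zeta at position 3): ranking walks positions 3-2-1-4, expanding outward from the peak — single-peaked.
Bloc 4 (peak Zeta at position 3): ranking walks positions 3-4-2-1, expanding outward from the peak — single-peaked.
Bloc 5 (peak Gamma at position 2): ranking walks positions 2-1-3-4, expanding outward from the peak — single-peaked.
Bloc 6 (peak Eta at position 1): ranking walks positions 1-2-3-4, expanding outward from the peak — single-peaked.
Every ranking is single-peaked on this axis.

yes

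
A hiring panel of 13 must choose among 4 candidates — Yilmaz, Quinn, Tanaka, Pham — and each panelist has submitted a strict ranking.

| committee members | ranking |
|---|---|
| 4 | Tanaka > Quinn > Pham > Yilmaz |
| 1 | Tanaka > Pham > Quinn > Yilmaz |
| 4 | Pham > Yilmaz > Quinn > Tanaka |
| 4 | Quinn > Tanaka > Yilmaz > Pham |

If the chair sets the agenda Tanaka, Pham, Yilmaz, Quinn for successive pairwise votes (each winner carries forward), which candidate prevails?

Quinn

Round 1: Tanaka vs Pham — 9–4, Tanaka advances.
Round 2: Tanaka vs Yilmaz — 9–4, Tanaka advances.
Round 3: Tanaka vs Quinn — 5–8, Quinn advances.
Quinn survives the agenda.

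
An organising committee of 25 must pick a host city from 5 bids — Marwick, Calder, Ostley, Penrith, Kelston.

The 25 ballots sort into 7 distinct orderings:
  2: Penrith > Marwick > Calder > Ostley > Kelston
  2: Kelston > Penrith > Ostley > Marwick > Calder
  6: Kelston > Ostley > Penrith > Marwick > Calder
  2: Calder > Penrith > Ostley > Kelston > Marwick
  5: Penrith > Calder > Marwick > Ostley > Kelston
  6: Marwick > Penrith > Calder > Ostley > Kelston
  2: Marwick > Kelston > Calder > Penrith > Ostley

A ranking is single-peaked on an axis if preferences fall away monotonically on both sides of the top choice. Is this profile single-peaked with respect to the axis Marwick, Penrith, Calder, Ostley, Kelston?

no

Axis positions: Marwick=1, Penrith=2, Calder=3, Ostley=4, Kelston=5.
Group 1 (peak Penrith at position 2): ranking walks positions 2-1-3-4-5, expanding outward from the peak — single-peaked.
Group 2: ranking walks positions 5-2-4-1-3; Penrith is ranked above Ostley even though Ostley lies between Penrith and the peak Kelston on the axis — preferences dip and rise again. Not single-peaked.
Group 3: ranking walks positions 5-4-2-1-3; Penrith is ranked above Calder even though Calder lies between Penrith and the peak Kelston on the axis — preferences dip and rise again. Not single-peaked.
Group 4 (peak Calder at position 3): ranking walks positions 3-2-4-5-1, expanding outward from the peak — single-peaked.
Group 5 (peak Penrith at position 2): ranking walks positions 2-3-1-4-5, expanding outward from the peak — single-peaked.
Group 6 (peak Marwick at position 1): ranking walks positions 1-2-3-4-5, expanding outward from the peak — single-peaked.
Group 7: ranking walks positions 1-5-3-2-4; Kelston is ranked above Penrith even though Penrith lies between Kelston and the peak Marwick on the axis — preferences dip and rise again. Not single-peaked.
Group 2 violates single-peakedness, so the profile is not single-peaked on this axis.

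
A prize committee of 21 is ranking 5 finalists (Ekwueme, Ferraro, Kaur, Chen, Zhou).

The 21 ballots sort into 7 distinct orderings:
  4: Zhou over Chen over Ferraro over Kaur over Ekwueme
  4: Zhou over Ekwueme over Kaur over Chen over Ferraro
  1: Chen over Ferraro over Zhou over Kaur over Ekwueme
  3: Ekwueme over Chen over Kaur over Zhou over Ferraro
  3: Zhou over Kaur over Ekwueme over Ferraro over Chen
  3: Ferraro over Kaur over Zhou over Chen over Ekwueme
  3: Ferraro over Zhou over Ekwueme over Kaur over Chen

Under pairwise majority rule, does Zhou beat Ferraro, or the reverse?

Zhou

Ballots ranking Zhou above Ferraro: 4 + 4 + 3 + 3 = 14.
Ballots ranking Ferraro above Zhou: 21 − 14 = 7.
Zhou wins the head-to-head 14–7.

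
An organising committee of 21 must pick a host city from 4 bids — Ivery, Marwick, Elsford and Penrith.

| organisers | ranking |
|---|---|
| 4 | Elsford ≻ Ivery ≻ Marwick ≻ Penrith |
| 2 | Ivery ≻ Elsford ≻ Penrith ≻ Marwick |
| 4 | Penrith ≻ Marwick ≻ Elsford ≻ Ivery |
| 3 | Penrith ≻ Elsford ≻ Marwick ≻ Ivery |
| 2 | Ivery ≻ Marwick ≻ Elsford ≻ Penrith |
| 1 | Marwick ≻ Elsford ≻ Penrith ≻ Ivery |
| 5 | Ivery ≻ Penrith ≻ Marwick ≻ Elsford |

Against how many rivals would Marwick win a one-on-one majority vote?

1

Marwick against each rival (21 organisers):
Marwick vs Ivery: 8 to 13, Ivery.
Marwick vs Elsford: Marwick preferred on 4+2+1+5 = 12 ballots; Marwick wins 12–9.
Marwick vs Penrith: Penrith, 14–7.
Marwick beats Elsford; loses to Ivery, Penrith — 1 pairwise win.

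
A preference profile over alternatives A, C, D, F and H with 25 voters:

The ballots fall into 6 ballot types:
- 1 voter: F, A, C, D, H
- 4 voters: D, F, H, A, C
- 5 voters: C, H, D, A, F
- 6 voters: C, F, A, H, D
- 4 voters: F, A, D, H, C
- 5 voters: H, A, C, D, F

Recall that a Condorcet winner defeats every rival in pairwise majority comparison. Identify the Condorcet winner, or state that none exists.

none

Pairwise majorities:
A vs C: A wins 14–11.
A vs D: A, 16–9.
A vs F: F wins 15–10.
A vs H: H, 14–11.
C vs D: C, 17–8.
C vs F: C, 16–9.
C vs H: H wins 13–12.
D vs F: D, 14–11.
D vs H: H, 16–9.
F vs H: F wins 15–10.
No alternative is unbeaten: A loses to F; C loses to A; D loses to A; F loses to C; H loses to F. In particular A → C → F → A is a majority cycle — no Condorcet winner exists.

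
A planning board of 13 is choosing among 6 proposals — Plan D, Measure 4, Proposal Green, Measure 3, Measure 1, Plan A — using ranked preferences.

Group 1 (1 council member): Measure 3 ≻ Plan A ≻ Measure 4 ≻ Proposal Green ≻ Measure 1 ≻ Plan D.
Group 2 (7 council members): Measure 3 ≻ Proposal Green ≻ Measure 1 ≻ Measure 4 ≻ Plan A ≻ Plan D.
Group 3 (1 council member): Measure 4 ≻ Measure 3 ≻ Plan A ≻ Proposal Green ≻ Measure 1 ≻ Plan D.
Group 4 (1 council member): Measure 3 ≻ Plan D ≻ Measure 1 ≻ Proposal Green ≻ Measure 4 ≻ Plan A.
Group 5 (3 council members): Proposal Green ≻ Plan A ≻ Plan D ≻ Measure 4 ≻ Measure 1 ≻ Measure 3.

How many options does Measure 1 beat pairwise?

3

Measure 1 against each rival (13 council members):
Measure 1 vs Plan D: Measure 1 preferred on 1+7+1 = 9 ballots; Measure 1 wins 9–4.
Measure 1 vs Measure 4: 8 to 5, Measure 1.
Measure 1 vs Proposal Green: 1 for Measure 1, 12 for Proposal Green — Proposal Green by 12–1.
Measure 1 vs Measure 3: Measure 3, 10–3.
Measure 1 vs Plan A: Measure 1 preferred on 7+1 = 8 ballots; Measure 1 wins 8–5.
Measure 1 beats Plan D, Measure 4, Plan A; loses to Proposal Green, Measure 3 — 3 pairwise wins.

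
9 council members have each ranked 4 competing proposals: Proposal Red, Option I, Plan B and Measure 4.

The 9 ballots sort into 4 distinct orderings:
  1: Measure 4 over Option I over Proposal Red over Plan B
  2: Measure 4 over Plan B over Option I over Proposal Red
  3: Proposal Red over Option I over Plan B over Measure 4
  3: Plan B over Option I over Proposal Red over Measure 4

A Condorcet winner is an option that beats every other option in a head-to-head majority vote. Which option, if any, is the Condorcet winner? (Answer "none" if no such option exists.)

Head-to-head results (9 council members):
Proposal Red vs Option I: 3 for Proposal Red, 6 for Option I — Option I by 6–3.
Proposal Red vs Plan B: Proposal Red is ranked higher on 1+3 = 4 ballots, Plan B on 5. Plan B wins 5–4.
Proposal Red vs Measure 4: 6 to 3, Proposal Red.
Option I vs Plan B: Option I is ranked higher on 1+3 = 4 ballots, Plan B on 5. Plan B wins 5–4.
Option I vs Measure 4: Option I preferred on 3+3 = 6 ballots; Option I wins 6–3.
Plan B vs Measure 4: Plan B preferred on 3+3 = 6 ballots; Plan B wins 6–3.
Plan B defeats every rival head-to-head and is the Condorcet winner.

Plan B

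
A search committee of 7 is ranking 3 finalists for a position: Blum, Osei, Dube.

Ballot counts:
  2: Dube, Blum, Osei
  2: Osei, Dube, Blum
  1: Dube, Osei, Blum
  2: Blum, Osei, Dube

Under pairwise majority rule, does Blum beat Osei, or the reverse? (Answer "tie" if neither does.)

Blum

Ballots ranking Blum above Osei: 2 + 2 = 4.
Ballots ranking Osei above Blum: 7 − 4 = 3.
Blum wins the head-to-head 4–3.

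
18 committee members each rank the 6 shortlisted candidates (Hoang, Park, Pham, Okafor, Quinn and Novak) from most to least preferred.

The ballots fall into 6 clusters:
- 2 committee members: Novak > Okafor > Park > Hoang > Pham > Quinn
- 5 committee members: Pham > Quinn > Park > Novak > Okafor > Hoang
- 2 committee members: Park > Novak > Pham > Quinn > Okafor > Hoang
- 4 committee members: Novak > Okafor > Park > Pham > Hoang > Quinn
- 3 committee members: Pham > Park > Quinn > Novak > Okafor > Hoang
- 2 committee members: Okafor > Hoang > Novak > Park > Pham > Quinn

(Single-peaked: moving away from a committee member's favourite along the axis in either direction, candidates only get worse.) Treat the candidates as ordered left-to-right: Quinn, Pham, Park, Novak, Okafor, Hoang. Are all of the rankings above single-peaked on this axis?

Axis positions: Quinn=1, Pham=2, Park=3, Novak=4, Okafor=5, Hoang=6.
Cluster 1 (peak Novak at position 4): ranking walks positions 4-5-3-6-2-1, expanding outward from the peak — single-peaked.
Cluster 2 (peak Pham at position 2): ranking walks positions 2-1-3-4-5-6, expanding outward from the peak — single-peaked.
Cluster 3 (peak Park at position 3): ranking walks positions 3-4-2-1-5-6, expanding outward from the peak — single-peaked.
Cluster 4 (peak Novak at position 4): ranking walks positions 4-5-3-2-6-1, expanding outward from the peak — single-peaked.
Cluster 5 (peak Pham at position 2): ranking walks positions 2-3-1-4-5-6, expanding outward from the peak — single-peaked.
Cluster 6 (peak Okafor at position 5): ranking walks positions 5-6-4-3-2-1, expanding outward from the peak — single-peaked.
Every ranking is single-peaked on this axis.

yes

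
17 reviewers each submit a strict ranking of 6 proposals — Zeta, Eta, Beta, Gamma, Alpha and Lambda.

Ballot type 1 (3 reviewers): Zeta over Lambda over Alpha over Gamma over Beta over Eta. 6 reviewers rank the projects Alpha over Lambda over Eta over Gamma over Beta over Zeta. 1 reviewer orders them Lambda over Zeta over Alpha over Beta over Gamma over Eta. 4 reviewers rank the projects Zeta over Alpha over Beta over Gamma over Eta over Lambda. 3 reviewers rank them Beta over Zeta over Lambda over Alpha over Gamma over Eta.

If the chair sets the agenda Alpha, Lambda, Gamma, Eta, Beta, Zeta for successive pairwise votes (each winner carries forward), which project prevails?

Round 1: Alpha vs Lambda — 10–7, Alpha advances.
Round 2: Alpha vs Gamma — 17–0, Alpha advances.
Round 3: Alpha vs Eta — 17–0, Alpha advances.
Round 4: Alpha vs Beta — 14–3, Alpha advances.
Round 5: Alpha vs Zeta — 6–11, Zeta advances.
Zeta survives the agenda.

Zeta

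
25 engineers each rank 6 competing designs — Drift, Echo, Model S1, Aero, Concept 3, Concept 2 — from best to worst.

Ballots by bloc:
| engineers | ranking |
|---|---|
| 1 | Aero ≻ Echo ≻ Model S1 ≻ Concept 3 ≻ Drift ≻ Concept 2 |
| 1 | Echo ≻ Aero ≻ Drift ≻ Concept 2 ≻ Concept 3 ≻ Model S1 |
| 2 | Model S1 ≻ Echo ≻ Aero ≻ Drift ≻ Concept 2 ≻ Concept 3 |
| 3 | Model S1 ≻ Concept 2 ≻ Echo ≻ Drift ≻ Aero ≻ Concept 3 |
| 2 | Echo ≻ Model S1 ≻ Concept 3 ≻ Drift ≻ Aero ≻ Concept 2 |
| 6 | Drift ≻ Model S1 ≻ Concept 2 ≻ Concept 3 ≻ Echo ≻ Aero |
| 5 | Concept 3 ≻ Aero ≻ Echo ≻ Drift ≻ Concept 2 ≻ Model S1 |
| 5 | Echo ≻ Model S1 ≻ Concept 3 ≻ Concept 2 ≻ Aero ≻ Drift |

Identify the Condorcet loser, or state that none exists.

none

Pairwise majorities:
Drift vs Echo: Drift is ranked higher on 6 ballots, Echo on 19. Echo wins 19–6.
Drift–Model S1: Model S1 13–12.
Drift–Aero: Aero 14–11.
Drift vs Concept 3: Drift is ranked higher on 1+2+3+6 = 12 ballots, Concept 3 on 13. Concept 3 wins 13–12.
Drift vs Concept 2: Drift preferred on 1+1+2+2+6+5 = 17 ballots; Drift wins 17–8.
Echo vs Model S1: Echo preferred on 1+1+2+5+5 = 14 ballots; Echo wins 14–11.
Echo–Aero: Echo 19–6.
Echo vs Concept 3: 14 to 11, Echo.
Echo–Concept 2: Echo 16–9.
Model S1 vs Aero: 18 to 7, Model S1.
Model S1 vs Concept 3: 1+2+3+2+6+5 = 19 for Model S1, 6 for Concept 3 — Model S1 by 19–6.
Model S1 vs Concept 2: Model S1 preferred on 1+2+3+2+6+5 = 19 ballots; Model S1 wins 19–6.
Aero vs Concept 3: Concept 3, 18–7.
Aero vs Concept 2: Concept 2, 14–11.
Concept 3–Concept 2: Concept 3 13–12.
No design is winless: Drift beats Concept 2; Echo beats Drift; Model S1 beats Drift; Aero beats Drift; Concept 3 beats Drift; Concept 2 beats Aero. There is no Condorcet loser.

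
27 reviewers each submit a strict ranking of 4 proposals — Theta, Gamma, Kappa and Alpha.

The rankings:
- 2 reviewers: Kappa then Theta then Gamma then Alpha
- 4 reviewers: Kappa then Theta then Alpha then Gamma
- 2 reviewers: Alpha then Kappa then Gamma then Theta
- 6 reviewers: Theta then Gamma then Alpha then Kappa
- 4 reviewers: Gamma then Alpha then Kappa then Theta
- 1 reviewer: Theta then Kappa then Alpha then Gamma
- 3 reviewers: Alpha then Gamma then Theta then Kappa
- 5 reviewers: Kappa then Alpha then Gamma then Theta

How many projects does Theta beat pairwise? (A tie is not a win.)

0

Theta against each rival (27 reviewers):
Theta vs Gamma: Gamma wins 14–13.
Theta vs Kappa: Kappa wins 17–10.
Theta vs Alpha: 13 to 14, Alpha.
Theta beats no one; loses to Gamma, Kappa, Alpha — 0 pairwise wins.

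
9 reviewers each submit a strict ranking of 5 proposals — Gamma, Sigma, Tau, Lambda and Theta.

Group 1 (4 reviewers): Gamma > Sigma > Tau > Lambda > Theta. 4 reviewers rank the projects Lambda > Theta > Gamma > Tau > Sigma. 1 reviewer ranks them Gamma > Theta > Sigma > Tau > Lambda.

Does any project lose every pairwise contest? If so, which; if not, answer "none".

Head-to-head results (9 reviewers):
Gamma vs Sigma: 9 to 0, Gamma.
Gamma–Tau: Gamma 9–0.
Gamma vs Lambda: Gamma is ranked higher on 4+1 = 5 ballots, Lambda on 4. Gamma wins 5–4.
Gamma vs Theta: Gamma is ranked higher on 4+1 = 5 ballots, Theta on 4. Gamma wins 5–4.
Sigma vs Tau: Sigma is ranked higher on 4+1 = 5 ballots, Tau on 4. Sigma wins 5–4.
Sigma–Lambda: Sigma 5–4.
Sigma vs Theta: Theta wins 5–4.
Tau vs Lambda: Tau wins 5–4.
Tau vs Theta: 4 for Tau, 5 for Theta — Theta by 5–4.
Lambda vs Theta: Lambda is ranked higher on 4+4 = 8 ballots, Theta on 1. Lambda wins 8–1.
Each project has at least one pairwise win (Gamma beats Sigma; Sigma beats Tau; Tau beats Lambda; Lambda beats Theta; Theta beats Sigma) — no Condorcet loser.

none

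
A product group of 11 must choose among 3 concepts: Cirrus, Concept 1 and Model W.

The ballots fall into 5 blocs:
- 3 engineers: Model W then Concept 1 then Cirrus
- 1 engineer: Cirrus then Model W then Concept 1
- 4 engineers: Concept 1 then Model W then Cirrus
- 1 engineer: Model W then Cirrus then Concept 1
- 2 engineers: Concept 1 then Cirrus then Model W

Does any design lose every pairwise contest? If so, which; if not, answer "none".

Head-to-head results (11 engineers):
Cirrus vs Concept 1: 1+1 = 2 for Cirrus, 9 for Concept 1 — Concept 1 by 9–2.
Cirrus vs Model W: Model W wins 8–3.
Concept 1 vs Model W: 6 to 5, Concept 1.
Cirrus is beaten in every head-to-head and is the Condorcet loser.

Cirrus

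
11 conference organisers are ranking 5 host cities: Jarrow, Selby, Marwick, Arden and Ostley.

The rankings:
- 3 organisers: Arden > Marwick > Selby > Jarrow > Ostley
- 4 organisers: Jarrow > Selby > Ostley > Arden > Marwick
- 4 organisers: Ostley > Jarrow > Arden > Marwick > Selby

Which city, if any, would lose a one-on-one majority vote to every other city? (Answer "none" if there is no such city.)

Pairwise majorities:
Jarrow vs Selby: Jarrow, 8–3.
Jarrow vs Marwick: Jarrow is ranked higher on 4+4 = 8 ballots, Marwick on 3. Jarrow wins 8–3.
Jarrow vs Arden: Jarrow preferred on 4+4 = 8 ballots; Jarrow wins 8–3.
Jarrow vs Ostley: Jarrow preferred on 3+4 = 7 ballots; Jarrow wins 7–4.
Selby vs Marwick: Selby preferred on 4 ballots; Marwick wins 7–4.
Selby vs Arden: Arden, 7–4.
Selby vs Ostley: 3+4 = 7 for Selby, 4 for Ostley — Selby by 7–4.
Marwick vs Arden: Marwick preferred on 0 ballots; Arden wins 11–0.
Marwick vs Ostley: Ostley, 8–3.
Arden vs Ostley: Ostley wins 8–3.
Every city wins at least one matchup (Jarrow beats Selby; Selby beats Ostley; Marwick beats Selby; Arden beats Selby; Ostley beats Marwick), so there is no Condorcet loser.

none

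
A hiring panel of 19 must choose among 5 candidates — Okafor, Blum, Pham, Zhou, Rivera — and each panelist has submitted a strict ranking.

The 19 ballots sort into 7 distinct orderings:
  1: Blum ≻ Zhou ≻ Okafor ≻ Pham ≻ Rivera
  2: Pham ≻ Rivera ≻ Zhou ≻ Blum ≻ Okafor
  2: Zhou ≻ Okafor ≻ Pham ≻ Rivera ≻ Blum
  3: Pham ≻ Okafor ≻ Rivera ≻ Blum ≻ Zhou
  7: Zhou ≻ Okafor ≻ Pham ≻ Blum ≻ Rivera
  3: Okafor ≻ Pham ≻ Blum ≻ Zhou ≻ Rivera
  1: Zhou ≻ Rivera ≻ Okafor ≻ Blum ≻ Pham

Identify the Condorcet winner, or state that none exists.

Head-to-head results (19 committee members):
Okafor vs Blum: Okafor preferred on 2+3+7+3+1 = 16 ballots; Okafor wins 16–3.
Okafor–Pham: Okafor 14–5.
Okafor vs Zhou: Okafor is ranked higher on 3+3 = 6 ballots, Zhou on 13. Zhou wins 13–6.
Okafor vs Rivera: Okafor is ranked higher on 1+2+3+7+3 = 16 ballots, Rivera on 3. Okafor wins 16–3.
Blum–Pham: Pham 17–2.
Blum vs Zhou: Blum preferred on 1+3+3 = 7 ballots; Zhou wins 12–7.
Blum vs Rivera: Blum wins 11–8.
Pham vs Zhou: Pham preferred on 2+3+3 = 8 ballots; Zhou wins 11–8.
Pham vs Rivera: Pham preferred on 1+2+2+3+7+3 = 18 ballots; Pham wins 18–1.
Zhou vs Rivera: 1+2+7+3+1 = 14 for Zhou, 5 for Rivera — Zhou by 14–5.
Zhou wins every pairwise contest, so Zhou is the Condorcet winner.

Zhou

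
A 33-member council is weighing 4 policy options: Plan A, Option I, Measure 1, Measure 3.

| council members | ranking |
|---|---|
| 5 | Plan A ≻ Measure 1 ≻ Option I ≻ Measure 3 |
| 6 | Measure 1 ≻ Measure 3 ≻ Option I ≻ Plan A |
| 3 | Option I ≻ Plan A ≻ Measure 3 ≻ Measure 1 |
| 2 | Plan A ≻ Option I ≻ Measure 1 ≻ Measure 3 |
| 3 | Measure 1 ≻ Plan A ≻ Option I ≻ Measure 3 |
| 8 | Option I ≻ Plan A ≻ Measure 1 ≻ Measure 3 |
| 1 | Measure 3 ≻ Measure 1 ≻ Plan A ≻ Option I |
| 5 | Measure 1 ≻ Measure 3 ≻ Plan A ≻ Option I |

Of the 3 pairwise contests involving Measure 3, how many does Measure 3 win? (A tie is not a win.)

0

Measure 3 against each rival (33 council members):
Measure 3 vs Plan A: 12 to 21, Plan A.
Measure 3 vs Option I: Measure 3 is ranked higher on 6+1+5 = 12 ballots, Option I on 21. Option I wins 21–12.
Measure 3 vs Measure 1: Measure 1, 29–4.
Measure 3 beats no one; loses to Plan A, Option I, Measure 1 — 0 pairwise wins.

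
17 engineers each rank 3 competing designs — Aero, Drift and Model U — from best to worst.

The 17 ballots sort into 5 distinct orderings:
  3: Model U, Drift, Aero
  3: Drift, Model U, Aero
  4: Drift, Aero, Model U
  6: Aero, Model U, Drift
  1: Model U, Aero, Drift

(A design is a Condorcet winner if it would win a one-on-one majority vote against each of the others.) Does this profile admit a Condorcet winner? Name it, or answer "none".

none

Check each pair by majority over 17 ballots:
Aero vs Drift: 7 to 10, Drift.
Aero vs Model U: Aero preferred on 4+6 = 10 ballots; Aero wins 10–7.
Drift vs Model U: Drift is ranked higher on 3+4 = 7 ballots, Model U on 10. Model U wins 10–7.
Each design drops at least one matchup (Aero loses to Drift; Drift loses to Model U; Model U loses to Aero); the cycle Aero beats Model U beats Drift beats Aero rules out a Condorcet winner.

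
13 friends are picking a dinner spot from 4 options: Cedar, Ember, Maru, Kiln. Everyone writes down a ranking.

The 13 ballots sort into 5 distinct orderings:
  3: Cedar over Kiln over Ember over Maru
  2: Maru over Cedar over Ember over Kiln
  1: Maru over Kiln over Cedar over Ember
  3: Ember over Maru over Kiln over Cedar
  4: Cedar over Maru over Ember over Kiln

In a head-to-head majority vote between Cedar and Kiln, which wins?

Ballots ranking Cedar above Kiln: 3 + 2 + 4 = 9.
Ballots ranking Kiln above Cedar: 13 − 9 = 4.
Cedar wins the head-to-head 9–4.

Cedar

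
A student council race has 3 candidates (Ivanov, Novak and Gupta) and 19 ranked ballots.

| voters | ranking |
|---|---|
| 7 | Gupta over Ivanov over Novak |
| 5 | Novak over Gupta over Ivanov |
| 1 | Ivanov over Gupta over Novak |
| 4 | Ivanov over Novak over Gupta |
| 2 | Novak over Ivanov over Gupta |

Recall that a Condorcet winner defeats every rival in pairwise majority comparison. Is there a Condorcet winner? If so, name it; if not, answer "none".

Pairwise majorities:
Ivanov vs Novak: Ivanov wins 12–7.
Ivanov vs Gupta: Gupta wins 12–7.
Novak–Gupta: Novak 11–8.
Each candidate drops at least one matchup (Ivanov loses to Gupta; Novak loses to Ivanov; Gupta loses to Novak); the cycle Ivanov > Novak > Gupta > Ivanov rules out a Condorcet winner.

none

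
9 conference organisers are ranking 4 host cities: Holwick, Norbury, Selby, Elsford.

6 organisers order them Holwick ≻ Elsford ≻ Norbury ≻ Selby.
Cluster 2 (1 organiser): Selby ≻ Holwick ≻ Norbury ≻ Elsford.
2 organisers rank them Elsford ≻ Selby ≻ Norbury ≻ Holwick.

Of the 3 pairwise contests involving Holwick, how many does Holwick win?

3

Holwick against each rival (9 organisers):
Holwick vs Norbury: Holwick is ranked higher on 6+1 = 7 ballots, Norbury on 2. Holwick wins 7–2.
Holwick vs Selby: Holwick wins 6–3.
Holwick vs Elsford: Holwick, 7–2.
Holwick beats Norbury, Selby, Elsford — 3 pairwise wins.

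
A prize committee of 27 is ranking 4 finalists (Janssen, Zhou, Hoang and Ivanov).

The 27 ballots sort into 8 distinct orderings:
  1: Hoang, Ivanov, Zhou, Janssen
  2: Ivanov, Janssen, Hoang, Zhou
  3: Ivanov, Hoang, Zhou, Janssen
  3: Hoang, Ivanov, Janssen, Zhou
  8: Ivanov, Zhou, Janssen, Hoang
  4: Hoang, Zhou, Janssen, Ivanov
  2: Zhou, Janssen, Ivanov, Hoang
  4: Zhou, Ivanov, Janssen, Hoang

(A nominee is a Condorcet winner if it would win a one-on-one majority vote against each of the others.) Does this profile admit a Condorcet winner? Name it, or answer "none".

Ivanov

Head-to-head results (27 jurors):
Janssen vs Zhou: Zhou wins 22–5.
Janssen vs Hoang: Janssen wins 16–11.
Janssen vs Ivanov: Ivanov, 21–6.
Zhou vs Hoang: Zhou wins 14–13.
Zhou vs Ivanov: Ivanov, 17–10.
Hoang vs Ivanov: Ivanov, 19–8.
Ivanov defeats every rival head-to-head and is the Condorcet winner.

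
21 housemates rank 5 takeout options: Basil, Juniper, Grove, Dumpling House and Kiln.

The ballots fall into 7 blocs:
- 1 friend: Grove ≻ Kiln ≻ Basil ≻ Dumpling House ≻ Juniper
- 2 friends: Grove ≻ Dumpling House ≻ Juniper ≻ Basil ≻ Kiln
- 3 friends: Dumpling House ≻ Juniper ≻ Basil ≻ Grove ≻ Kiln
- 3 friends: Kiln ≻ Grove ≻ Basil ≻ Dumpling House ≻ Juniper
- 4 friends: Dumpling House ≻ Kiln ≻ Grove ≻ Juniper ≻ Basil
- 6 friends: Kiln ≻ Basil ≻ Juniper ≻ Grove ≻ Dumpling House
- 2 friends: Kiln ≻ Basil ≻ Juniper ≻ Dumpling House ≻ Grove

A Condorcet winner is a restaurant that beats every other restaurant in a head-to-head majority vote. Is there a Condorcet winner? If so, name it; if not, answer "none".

Kiln

Head-to-head results (21 friends):
Basil vs Juniper: Basil, 12–9.
Basil vs Grove: Basil wins 11–10.
Basil vs Dumpling House: Basil wins 12–9.
Basil vs Kiln: 2+3 = 5 for Basil, 16 for Kiln — Kiln by 16–5.
Juniper–Grove: Juniper 11–10.
Juniper vs Dumpling House: Juniper preferred on 6+2 = 8 ballots; Dumpling House wins 13–8.
Juniper vs Kiln: Juniper is ranked higher on 2+3 = 5 ballots, Kiln on 16. Kiln wins 16–5.
Grove vs Dumpling House: Grove is ranked higher on 1+2+3+6 = 12 ballots, Dumpling House on 9. Grove wins 12–9.
Grove vs Kiln: Kiln wins 15–6.
Dumpling House–Kiln: Kiln 12–9.
Only Kiln has no losses; Kiln is the Condorcet winner.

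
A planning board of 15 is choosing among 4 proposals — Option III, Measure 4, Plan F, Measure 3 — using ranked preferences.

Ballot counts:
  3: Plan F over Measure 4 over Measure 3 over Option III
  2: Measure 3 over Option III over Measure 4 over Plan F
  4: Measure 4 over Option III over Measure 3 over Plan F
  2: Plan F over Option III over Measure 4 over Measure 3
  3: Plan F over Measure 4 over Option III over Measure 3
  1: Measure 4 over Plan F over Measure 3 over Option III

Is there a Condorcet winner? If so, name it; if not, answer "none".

Plan F

Check each pair by majority over 15 ballots:
Option III vs Measure 4: Option III is ranked higher on 2+2 = 4 ballots, Measure 4 on 11. Measure 4 wins 11–4.
Option III vs Plan F: 2+4 = 6 for Option III, 9 for Plan F — Plan F by 9–6.
Option III vs Measure 3: Option III preferred on 4+2+3 = 9 ballots; Option III wins 9–6.
Measure 4 vs Plan F: Measure 4 preferred on 2+4+1 = 7 ballots; Plan F wins 8–7.
Measure 4 vs Measure 3: Measure 4 preferred on 3+4+2+3+1 = 13 ballots; Measure 4 wins 13–2.
Plan F vs Measure 3: 3+2+3+1 = 9 for Plan F, 6 for Measure 3 — Plan F by 9–6.
Plan F wins every pairwise contest, so Plan F is the Condorcet winner.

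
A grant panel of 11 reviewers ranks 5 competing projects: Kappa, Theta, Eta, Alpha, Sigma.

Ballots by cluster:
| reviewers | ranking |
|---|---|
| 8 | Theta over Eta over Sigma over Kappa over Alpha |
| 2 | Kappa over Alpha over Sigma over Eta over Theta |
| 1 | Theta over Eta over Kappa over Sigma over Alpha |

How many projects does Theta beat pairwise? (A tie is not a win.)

Theta against each rival (11 reviewers):
Theta vs Kappa: Theta wins 9–2.
Theta vs Eta: Theta preferred on 8+1 = 9 ballots; Theta wins 9–2.
Theta vs Alpha: 8+1 = 9 for Theta, 2 for Alpha — Theta by 9–2.
Theta vs Sigma: Theta is ranked higher on 8+1 = 9 ballots, Sigma on 2. Theta wins 9–2.
Theta beats Kappa, Eta, Alpha, Sigma — 4 pairwise wins.

4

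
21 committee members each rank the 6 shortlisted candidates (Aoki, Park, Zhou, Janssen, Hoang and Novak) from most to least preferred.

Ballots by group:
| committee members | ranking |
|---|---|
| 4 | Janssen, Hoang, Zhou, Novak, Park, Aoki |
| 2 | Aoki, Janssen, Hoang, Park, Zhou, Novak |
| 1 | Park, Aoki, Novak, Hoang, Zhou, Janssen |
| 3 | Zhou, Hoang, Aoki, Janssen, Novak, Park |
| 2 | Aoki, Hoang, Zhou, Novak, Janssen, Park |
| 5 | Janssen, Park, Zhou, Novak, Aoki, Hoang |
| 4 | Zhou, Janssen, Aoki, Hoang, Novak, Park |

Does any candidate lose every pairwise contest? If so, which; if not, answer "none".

Head-to-head results (21 committee members):
Aoki vs Park: 11 to 10, Aoki.
Aoki vs Zhou: Zhou, 16–5.
Aoki vs Janssen: 8 to 13, Janssen.
Aoki vs Hoang: 14 to 7, Aoki.
Aoki vs Novak: 12 to 9, Aoki.
Park vs Zhou: Zhou, 13–8.
Park–Janssen: Janssen 20–1.
Park–Hoang: Hoang 15–6.
Park vs Novak: Novak, 13–8.
Zhou vs Janssen: Janssen wins 11–10.
Zhou vs Hoang: Zhou preferred on 3+5+4 = 12 ballots; Zhou wins 12–9.
Zhou vs Novak: 4+2+3+2+5+4 = 20 for Zhou, 1 for Novak — Zhou by 20–1.
Janssen vs Hoang: Janssen is ranked higher on 4+2+5+4 = 15 ballots, Hoang on 6. Janssen wins 15–6.
Janssen vs Novak: 18 to 3, Janssen.
Hoang vs Novak: 15 to 6, Hoang.
Park is beaten in every head-to-head and is the Condorcet loser.

Park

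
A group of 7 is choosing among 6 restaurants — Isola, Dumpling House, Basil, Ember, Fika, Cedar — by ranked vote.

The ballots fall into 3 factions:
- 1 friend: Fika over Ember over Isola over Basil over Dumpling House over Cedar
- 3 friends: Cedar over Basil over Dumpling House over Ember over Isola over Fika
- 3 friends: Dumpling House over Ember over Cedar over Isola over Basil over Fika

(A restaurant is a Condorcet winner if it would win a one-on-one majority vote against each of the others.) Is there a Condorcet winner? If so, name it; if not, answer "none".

Pairwise majorities:
Isola vs Dumpling House: Dumpling House wins 6–1.
Isola vs Basil: Isola preferred on 1+3 = 4 ballots; Isola wins 4–3.
Isola vs Ember: Ember, 7–0.
Isola vs Fika: Isola, 6–1.
Isola vs Cedar: Cedar, 6–1.
Dumpling House vs Basil: Dumpling House is ranked higher on 3 ballots, Basil on 4. Basil wins 4–3.
Dumpling House vs Ember: Dumpling House wins 6–1.
Dumpling House vs Fika: 6 to 1, Dumpling House.
Dumpling House vs Cedar: Dumpling House is ranked higher on 1+3 = 4 ballots, Cedar on 3. Dumpling House wins 4–3.
Basil vs Ember: Ember wins 4–3.
Basil–Fika: Basil 6–1.
Basil vs Cedar: Cedar wins 6–1.
Ember vs Fika: Ember preferred on 3+3 = 6 ballots; Ember wins 6–1.
Ember vs Cedar: Ember preferred on 1+3 = 4 ballots; Ember wins 4–3.
Fika vs Cedar: Cedar, 6–1.
No restaurant is unbeaten: Isola loses to Dumpling House; Dumpling House loses to Basil; Basil loses to Isola; Ember loses to Dumpling House; Fika loses to Isola; Cedar loses to Dumpling House. In particular Isola beats Basil beats Dumpling House beats Isola is a majority cycle — no Condorcet winner exists.

none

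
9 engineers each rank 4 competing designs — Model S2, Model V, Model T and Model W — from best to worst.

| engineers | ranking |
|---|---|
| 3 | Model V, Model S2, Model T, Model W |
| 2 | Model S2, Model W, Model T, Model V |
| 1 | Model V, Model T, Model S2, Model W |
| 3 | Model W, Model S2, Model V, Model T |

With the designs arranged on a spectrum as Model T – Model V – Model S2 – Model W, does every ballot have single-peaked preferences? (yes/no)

no

Axis positions: Model T=1, Model V=2, Model S2=3, Model W=4.
Type 1 (peak Model V at position 2): ranking walks positions 2-3-1-4, expanding outward from the peak — single-peaked.
Type 2: ranking walks positions 3-4-1-2; Model T is ranked above Model V even though Model V lies between Model T and the peak Model S2 on the axis — preferences dip and rise again. Not single-peaked.
Type 3 (peak Model V at position 2): ranking walks positions 2-1-3-4, expanding outward from the peak — single-peaked.
Type 4 (peak Model W at position 4): ranking walks positions 4-3-2-1, expanding outward from the peak — single-peaked.
Type 2 violates single-peakedness, so the profile is not single-peaked on this axis.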